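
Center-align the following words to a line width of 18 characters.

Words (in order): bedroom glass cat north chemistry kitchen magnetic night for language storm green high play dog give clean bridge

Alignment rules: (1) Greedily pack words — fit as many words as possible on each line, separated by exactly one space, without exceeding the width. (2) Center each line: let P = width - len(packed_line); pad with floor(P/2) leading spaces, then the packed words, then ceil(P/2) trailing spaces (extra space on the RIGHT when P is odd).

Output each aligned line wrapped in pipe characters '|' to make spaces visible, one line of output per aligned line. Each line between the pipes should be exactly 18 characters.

Line 1: ['bedroom', 'glass', 'cat'] (min_width=17, slack=1)
Line 2: ['north', 'chemistry'] (min_width=15, slack=3)
Line 3: ['kitchen', 'magnetic'] (min_width=16, slack=2)
Line 4: ['night', 'for', 'language'] (min_width=18, slack=0)
Line 5: ['storm', 'green', 'high'] (min_width=16, slack=2)
Line 6: ['play', 'dog', 'give'] (min_width=13, slack=5)
Line 7: ['clean', 'bridge'] (min_width=12, slack=6)

Answer: |bedroom glass cat |
| north chemistry  |
| kitchen magnetic |
|night for language|
| storm green high |
|  play dog give   |
|   clean bridge   |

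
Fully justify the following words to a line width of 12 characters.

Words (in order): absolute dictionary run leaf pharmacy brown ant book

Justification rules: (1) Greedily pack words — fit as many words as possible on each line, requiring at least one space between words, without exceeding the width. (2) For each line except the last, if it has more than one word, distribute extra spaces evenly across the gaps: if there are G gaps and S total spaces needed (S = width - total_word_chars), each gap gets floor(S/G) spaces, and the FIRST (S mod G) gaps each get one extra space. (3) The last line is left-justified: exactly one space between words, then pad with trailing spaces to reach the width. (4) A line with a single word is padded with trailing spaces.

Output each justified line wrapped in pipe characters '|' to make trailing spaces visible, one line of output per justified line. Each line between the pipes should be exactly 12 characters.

Line 1: ['absolute'] (min_width=8, slack=4)
Line 2: ['dictionary'] (min_width=10, slack=2)
Line 3: ['run', 'leaf'] (min_width=8, slack=4)
Line 4: ['pharmacy'] (min_width=8, slack=4)
Line 5: ['brown', 'ant'] (min_width=9, slack=3)
Line 6: ['book'] (min_width=4, slack=8)

Answer: |absolute    |
|dictionary  |
|run     leaf|
|pharmacy    |
|brown    ant|
|book        |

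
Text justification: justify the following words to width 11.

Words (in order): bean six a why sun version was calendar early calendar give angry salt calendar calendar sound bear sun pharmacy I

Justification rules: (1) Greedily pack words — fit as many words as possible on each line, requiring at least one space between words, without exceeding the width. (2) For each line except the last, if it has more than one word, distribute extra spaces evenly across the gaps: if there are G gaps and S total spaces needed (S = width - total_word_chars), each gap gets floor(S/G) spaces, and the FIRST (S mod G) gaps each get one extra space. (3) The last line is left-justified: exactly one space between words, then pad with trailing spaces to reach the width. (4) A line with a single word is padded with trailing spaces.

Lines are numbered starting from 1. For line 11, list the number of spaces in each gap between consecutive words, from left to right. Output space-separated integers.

Line 1: ['bean', 'six', 'a'] (min_width=10, slack=1)
Line 2: ['why', 'sun'] (min_width=7, slack=4)
Line 3: ['version', 'was'] (min_width=11, slack=0)
Line 4: ['calendar'] (min_width=8, slack=3)
Line 5: ['early'] (min_width=5, slack=6)
Line 6: ['calendar'] (min_width=8, slack=3)
Line 7: ['give', 'angry'] (min_width=10, slack=1)
Line 8: ['salt'] (min_width=4, slack=7)
Line 9: ['calendar'] (min_width=8, slack=3)
Line 10: ['calendar'] (min_width=8, slack=3)
Line 11: ['sound', 'bear'] (min_width=10, slack=1)
Line 12: ['sun'] (min_width=3, slack=8)
Line 13: ['pharmacy', 'I'] (min_width=10, slack=1)

Answer: 2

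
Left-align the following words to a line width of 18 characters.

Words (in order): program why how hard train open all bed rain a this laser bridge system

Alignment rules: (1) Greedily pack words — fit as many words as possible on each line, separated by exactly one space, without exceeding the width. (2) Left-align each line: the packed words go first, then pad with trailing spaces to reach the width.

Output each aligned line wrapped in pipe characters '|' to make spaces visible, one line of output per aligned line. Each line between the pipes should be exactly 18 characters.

Line 1: ['program', 'why', 'how'] (min_width=15, slack=3)
Line 2: ['hard', 'train', 'open'] (min_width=15, slack=3)
Line 3: ['all', 'bed', 'rain', 'a'] (min_width=14, slack=4)
Line 4: ['this', 'laser', 'bridge'] (min_width=17, slack=1)
Line 5: ['system'] (min_width=6, slack=12)

Answer: |program why how   |
|hard train open   |
|all bed rain a    |
|this laser bridge |
|system            |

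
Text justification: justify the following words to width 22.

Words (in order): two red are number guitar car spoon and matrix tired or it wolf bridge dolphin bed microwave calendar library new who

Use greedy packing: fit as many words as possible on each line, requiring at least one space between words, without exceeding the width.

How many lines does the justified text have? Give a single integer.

Line 1: ['two', 'red', 'are', 'number'] (min_width=18, slack=4)
Line 2: ['guitar', 'car', 'spoon', 'and'] (min_width=20, slack=2)
Line 3: ['matrix', 'tired', 'or', 'it'] (min_width=18, slack=4)
Line 4: ['wolf', 'bridge', 'dolphin'] (min_width=19, slack=3)
Line 5: ['bed', 'microwave', 'calendar'] (min_width=22, slack=0)
Line 6: ['library', 'new', 'who'] (min_width=15, slack=7)
Total lines: 6

Answer: 6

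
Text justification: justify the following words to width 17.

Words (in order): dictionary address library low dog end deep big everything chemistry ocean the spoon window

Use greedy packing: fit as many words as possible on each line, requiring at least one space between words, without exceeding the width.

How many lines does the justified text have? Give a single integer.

Answer: 6

Derivation:
Line 1: ['dictionary'] (min_width=10, slack=7)
Line 2: ['address', 'library'] (min_width=15, slack=2)
Line 3: ['low', 'dog', 'end', 'deep'] (min_width=16, slack=1)
Line 4: ['big', 'everything'] (min_width=14, slack=3)
Line 5: ['chemistry', 'ocean'] (min_width=15, slack=2)
Line 6: ['the', 'spoon', 'window'] (min_width=16, slack=1)
Total lines: 6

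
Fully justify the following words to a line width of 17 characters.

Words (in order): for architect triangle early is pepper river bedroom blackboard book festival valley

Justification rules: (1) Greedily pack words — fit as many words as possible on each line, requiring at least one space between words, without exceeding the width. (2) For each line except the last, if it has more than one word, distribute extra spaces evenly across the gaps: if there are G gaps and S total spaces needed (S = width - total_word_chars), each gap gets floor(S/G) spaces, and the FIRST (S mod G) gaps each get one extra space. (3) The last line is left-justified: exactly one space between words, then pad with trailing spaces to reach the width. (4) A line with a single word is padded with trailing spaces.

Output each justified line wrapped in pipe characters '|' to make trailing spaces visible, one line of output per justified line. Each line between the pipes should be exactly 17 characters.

Line 1: ['for', 'architect'] (min_width=13, slack=4)
Line 2: ['triangle', 'early', 'is'] (min_width=17, slack=0)
Line 3: ['pepper', 'river'] (min_width=12, slack=5)
Line 4: ['bedroom'] (min_width=7, slack=10)
Line 5: ['blackboard', 'book'] (min_width=15, slack=2)
Line 6: ['festival', 'valley'] (min_width=15, slack=2)

Answer: |for     architect|
|triangle early is|
|pepper      river|
|bedroom          |
|blackboard   book|
|festival valley  |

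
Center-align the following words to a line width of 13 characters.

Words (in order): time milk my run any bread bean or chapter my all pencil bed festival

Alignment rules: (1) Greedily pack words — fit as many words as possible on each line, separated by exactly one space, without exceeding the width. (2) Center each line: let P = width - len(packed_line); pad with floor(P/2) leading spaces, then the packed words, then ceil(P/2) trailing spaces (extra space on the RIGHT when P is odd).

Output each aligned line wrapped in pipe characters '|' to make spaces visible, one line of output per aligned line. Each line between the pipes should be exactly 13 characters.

Line 1: ['time', 'milk', 'my'] (min_width=12, slack=1)
Line 2: ['run', 'any', 'bread'] (min_width=13, slack=0)
Line 3: ['bean', 'or'] (min_width=7, slack=6)
Line 4: ['chapter', 'my'] (min_width=10, slack=3)
Line 5: ['all', 'pencil'] (min_width=10, slack=3)
Line 6: ['bed', 'festival'] (min_width=12, slack=1)

Answer: |time milk my |
|run any bread|
|   bean or   |
| chapter my  |
| all pencil  |
|bed festival |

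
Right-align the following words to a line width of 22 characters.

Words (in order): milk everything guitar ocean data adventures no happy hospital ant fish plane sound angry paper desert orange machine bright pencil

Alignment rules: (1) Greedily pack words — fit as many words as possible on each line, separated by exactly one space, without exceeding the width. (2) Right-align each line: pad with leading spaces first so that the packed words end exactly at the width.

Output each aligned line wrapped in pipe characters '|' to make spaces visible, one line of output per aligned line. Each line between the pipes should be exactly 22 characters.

Answer: |milk everything guitar|
| ocean data adventures|
| no happy hospital ant|
|fish plane sound angry|
|   paper desert orange|
| machine bright pencil|

Derivation:
Line 1: ['milk', 'everything', 'guitar'] (min_width=22, slack=0)
Line 2: ['ocean', 'data', 'adventures'] (min_width=21, slack=1)
Line 3: ['no', 'happy', 'hospital', 'ant'] (min_width=21, slack=1)
Line 4: ['fish', 'plane', 'sound', 'angry'] (min_width=22, slack=0)
Line 5: ['paper', 'desert', 'orange'] (min_width=19, slack=3)
Line 6: ['machine', 'bright', 'pencil'] (min_width=21, slack=1)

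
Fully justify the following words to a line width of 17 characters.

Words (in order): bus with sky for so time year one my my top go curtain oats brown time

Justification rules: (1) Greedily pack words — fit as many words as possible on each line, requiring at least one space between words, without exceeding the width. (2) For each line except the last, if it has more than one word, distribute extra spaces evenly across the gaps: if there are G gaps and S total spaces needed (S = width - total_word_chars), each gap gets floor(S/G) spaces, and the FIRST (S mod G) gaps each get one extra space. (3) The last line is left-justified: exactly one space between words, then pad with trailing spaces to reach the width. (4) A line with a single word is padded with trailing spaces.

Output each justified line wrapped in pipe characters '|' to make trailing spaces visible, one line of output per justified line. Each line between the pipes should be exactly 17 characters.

Line 1: ['bus', 'with', 'sky', 'for'] (min_width=16, slack=1)
Line 2: ['so', 'time', 'year', 'one'] (min_width=16, slack=1)
Line 3: ['my', 'my', 'top', 'go'] (min_width=12, slack=5)
Line 4: ['curtain', 'oats'] (min_width=12, slack=5)
Line 5: ['brown', 'time'] (min_width=10, slack=7)

Answer: |bus  with sky for|
|so  time year one|
|my   my   top  go|
|curtain      oats|
|brown time       |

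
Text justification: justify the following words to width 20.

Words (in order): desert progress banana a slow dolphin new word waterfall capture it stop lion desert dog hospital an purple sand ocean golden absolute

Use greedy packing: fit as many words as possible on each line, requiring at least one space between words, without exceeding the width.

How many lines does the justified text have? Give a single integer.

Line 1: ['desert', 'progress'] (min_width=15, slack=5)
Line 2: ['banana', 'a', 'slow'] (min_width=13, slack=7)
Line 3: ['dolphin', 'new', 'word'] (min_width=16, slack=4)
Line 4: ['waterfall', 'capture', 'it'] (min_width=20, slack=0)
Line 5: ['stop', 'lion', 'desert', 'dog'] (min_width=20, slack=0)
Line 6: ['hospital', 'an', 'purple'] (min_width=18, slack=2)
Line 7: ['sand', 'ocean', 'golden'] (min_width=17, slack=3)
Line 8: ['absolute'] (min_width=8, slack=12)
Total lines: 8

Answer: 8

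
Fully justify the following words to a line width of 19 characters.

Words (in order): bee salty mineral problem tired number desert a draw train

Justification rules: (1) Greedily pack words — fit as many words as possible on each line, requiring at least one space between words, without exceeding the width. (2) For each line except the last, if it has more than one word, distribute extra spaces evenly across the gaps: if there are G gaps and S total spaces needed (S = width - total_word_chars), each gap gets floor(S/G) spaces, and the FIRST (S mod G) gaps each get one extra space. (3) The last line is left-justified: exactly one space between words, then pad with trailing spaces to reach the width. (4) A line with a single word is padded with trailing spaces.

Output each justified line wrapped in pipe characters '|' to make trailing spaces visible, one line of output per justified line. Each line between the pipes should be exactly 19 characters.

Answer: |bee  salty  mineral|
|problem       tired|
|number   desert   a|
|draw train         |

Derivation:
Line 1: ['bee', 'salty', 'mineral'] (min_width=17, slack=2)
Line 2: ['problem', 'tired'] (min_width=13, slack=6)
Line 3: ['number', 'desert', 'a'] (min_width=15, slack=4)
Line 4: ['draw', 'train'] (min_width=10, slack=9)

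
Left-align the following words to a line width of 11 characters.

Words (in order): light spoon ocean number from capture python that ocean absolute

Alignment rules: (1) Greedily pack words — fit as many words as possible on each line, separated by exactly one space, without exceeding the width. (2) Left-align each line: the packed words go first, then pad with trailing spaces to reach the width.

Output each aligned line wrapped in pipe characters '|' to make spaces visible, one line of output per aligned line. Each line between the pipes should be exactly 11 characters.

Line 1: ['light', 'spoon'] (min_width=11, slack=0)
Line 2: ['ocean'] (min_width=5, slack=6)
Line 3: ['number', 'from'] (min_width=11, slack=0)
Line 4: ['capture'] (min_width=7, slack=4)
Line 5: ['python', 'that'] (min_width=11, slack=0)
Line 6: ['ocean'] (min_width=5, slack=6)
Line 7: ['absolute'] (min_width=8, slack=3)

Answer: |light spoon|
|ocean      |
|number from|
|capture    |
|python that|
|ocean      |
|absolute   |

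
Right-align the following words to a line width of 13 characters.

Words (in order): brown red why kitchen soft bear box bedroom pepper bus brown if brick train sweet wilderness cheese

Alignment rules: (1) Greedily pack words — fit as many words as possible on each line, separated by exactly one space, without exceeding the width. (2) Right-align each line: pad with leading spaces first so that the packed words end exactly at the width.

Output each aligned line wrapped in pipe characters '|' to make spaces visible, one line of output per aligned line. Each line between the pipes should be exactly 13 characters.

Answer: |brown red why|
| kitchen soft|
|     bear box|
|      bedroom|
|   pepper bus|
|     brown if|
|  brick train|
|        sweet|
|   wilderness|
|       cheese|

Derivation:
Line 1: ['brown', 'red', 'why'] (min_width=13, slack=0)
Line 2: ['kitchen', 'soft'] (min_width=12, slack=1)
Line 3: ['bear', 'box'] (min_width=8, slack=5)
Line 4: ['bedroom'] (min_width=7, slack=6)
Line 5: ['pepper', 'bus'] (min_width=10, slack=3)
Line 6: ['brown', 'if'] (min_width=8, slack=5)
Line 7: ['brick', 'train'] (min_width=11, slack=2)
Line 8: ['sweet'] (min_width=5, slack=8)
Line 9: ['wilderness'] (min_width=10, slack=3)
Line 10: ['cheese'] (min_width=6, slack=7)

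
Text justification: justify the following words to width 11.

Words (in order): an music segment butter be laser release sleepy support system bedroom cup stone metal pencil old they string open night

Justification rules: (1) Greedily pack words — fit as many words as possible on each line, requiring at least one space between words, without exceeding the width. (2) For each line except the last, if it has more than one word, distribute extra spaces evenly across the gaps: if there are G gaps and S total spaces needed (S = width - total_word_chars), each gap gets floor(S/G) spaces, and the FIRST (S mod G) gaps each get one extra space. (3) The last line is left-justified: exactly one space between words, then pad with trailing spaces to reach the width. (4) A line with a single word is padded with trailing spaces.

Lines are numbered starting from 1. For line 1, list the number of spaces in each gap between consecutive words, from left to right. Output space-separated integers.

Answer: 4

Derivation:
Line 1: ['an', 'music'] (min_width=8, slack=3)
Line 2: ['segment'] (min_width=7, slack=4)
Line 3: ['butter', 'be'] (min_width=9, slack=2)
Line 4: ['laser'] (min_width=5, slack=6)
Line 5: ['release'] (min_width=7, slack=4)
Line 6: ['sleepy'] (min_width=6, slack=5)
Line 7: ['support'] (min_width=7, slack=4)
Line 8: ['system'] (min_width=6, slack=5)
Line 9: ['bedroom', 'cup'] (min_width=11, slack=0)
Line 10: ['stone', 'metal'] (min_width=11, slack=0)
Line 11: ['pencil', 'old'] (min_width=10, slack=1)
Line 12: ['they', 'string'] (min_width=11, slack=0)
Line 13: ['open', 'night'] (min_width=10, slack=1)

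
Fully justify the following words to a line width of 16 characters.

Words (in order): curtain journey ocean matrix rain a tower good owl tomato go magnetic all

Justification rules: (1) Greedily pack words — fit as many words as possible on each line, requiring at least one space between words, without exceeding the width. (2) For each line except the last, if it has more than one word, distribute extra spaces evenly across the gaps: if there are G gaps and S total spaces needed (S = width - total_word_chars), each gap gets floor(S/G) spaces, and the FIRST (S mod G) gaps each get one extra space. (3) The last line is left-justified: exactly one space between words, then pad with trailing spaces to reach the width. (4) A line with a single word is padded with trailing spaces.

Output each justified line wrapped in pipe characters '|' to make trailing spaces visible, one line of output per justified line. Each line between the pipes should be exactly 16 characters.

Answer: |curtain  journey|
|ocean     matrix|
|rain   a   tower|
|good  owl tomato|
|go magnetic all |

Derivation:
Line 1: ['curtain', 'journey'] (min_width=15, slack=1)
Line 2: ['ocean', 'matrix'] (min_width=12, slack=4)
Line 3: ['rain', 'a', 'tower'] (min_width=12, slack=4)
Line 4: ['good', 'owl', 'tomato'] (min_width=15, slack=1)
Line 5: ['go', 'magnetic', 'all'] (min_width=15, slack=1)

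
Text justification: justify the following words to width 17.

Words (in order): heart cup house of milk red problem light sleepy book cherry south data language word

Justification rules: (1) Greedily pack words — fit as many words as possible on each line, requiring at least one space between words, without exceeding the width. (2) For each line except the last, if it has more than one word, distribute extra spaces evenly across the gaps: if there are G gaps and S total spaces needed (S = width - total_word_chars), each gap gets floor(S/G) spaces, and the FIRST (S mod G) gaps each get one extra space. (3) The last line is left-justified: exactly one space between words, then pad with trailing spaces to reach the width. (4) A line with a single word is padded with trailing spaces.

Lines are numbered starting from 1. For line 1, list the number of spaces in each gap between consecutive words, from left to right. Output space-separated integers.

Line 1: ['heart', 'cup', 'house'] (min_width=15, slack=2)
Line 2: ['of', 'milk', 'red'] (min_width=11, slack=6)
Line 3: ['problem', 'light'] (min_width=13, slack=4)
Line 4: ['sleepy', 'book'] (min_width=11, slack=6)
Line 5: ['cherry', 'south', 'data'] (min_width=17, slack=0)
Line 6: ['language', 'word'] (min_width=13, slack=4)

Answer: 2 2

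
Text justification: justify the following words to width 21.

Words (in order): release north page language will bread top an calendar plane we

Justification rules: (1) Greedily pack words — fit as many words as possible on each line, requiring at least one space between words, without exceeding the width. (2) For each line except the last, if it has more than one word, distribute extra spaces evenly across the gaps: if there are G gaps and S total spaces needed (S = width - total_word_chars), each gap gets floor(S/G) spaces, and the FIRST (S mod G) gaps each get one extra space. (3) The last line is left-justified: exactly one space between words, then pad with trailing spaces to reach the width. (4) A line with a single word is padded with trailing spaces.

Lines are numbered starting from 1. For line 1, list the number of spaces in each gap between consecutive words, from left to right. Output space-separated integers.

Answer: 3 2

Derivation:
Line 1: ['release', 'north', 'page'] (min_width=18, slack=3)
Line 2: ['language', 'will', 'bread'] (min_width=19, slack=2)
Line 3: ['top', 'an', 'calendar', 'plane'] (min_width=21, slack=0)
Line 4: ['we'] (min_width=2, slack=19)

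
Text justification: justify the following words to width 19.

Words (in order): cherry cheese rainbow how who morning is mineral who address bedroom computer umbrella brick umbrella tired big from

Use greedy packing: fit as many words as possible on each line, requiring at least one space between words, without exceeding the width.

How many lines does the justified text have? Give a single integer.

Line 1: ['cherry', 'cheese'] (min_width=13, slack=6)
Line 2: ['rainbow', 'how', 'who'] (min_width=15, slack=4)
Line 3: ['morning', 'is', 'mineral'] (min_width=18, slack=1)
Line 4: ['who', 'address', 'bedroom'] (min_width=19, slack=0)
Line 5: ['computer', 'umbrella'] (min_width=17, slack=2)
Line 6: ['brick', 'umbrella'] (min_width=14, slack=5)
Line 7: ['tired', 'big', 'from'] (min_width=14, slack=5)
Total lines: 7

Answer: 7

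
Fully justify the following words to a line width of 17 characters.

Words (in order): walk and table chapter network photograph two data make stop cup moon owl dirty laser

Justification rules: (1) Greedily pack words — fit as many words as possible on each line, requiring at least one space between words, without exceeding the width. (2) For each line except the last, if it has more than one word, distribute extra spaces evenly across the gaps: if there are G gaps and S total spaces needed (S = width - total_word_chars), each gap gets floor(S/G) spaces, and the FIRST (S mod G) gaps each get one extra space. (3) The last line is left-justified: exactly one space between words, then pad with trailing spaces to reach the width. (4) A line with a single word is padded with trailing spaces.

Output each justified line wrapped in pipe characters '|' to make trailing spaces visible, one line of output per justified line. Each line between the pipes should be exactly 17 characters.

Answer: |walk   and  table|
|chapter   network|
|photograph    two|
|data   make  stop|
|cup    moon   owl|
|dirty laser      |

Derivation:
Line 1: ['walk', 'and', 'table'] (min_width=14, slack=3)
Line 2: ['chapter', 'network'] (min_width=15, slack=2)
Line 3: ['photograph', 'two'] (min_width=14, slack=3)
Line 4: ['data', 'make', 'stop'] (min_width=14, slack=3)
Line 5: ['cup', 'moon', 'owl'] (min_width=12, slack=5)
Line 6: ['dirty', 'laser'] (min_width=11, slack=6)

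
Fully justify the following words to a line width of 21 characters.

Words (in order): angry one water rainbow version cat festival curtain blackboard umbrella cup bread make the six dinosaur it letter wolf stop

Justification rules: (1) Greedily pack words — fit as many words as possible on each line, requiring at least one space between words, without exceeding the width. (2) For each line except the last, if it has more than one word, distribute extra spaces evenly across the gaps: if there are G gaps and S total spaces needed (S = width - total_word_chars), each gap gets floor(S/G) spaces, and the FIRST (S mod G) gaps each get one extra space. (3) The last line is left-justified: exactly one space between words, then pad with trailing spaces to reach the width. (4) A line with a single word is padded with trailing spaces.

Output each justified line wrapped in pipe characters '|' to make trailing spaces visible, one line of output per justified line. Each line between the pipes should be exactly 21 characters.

Answer: |angry    one    water|
|rainbow  version  cat|
|festival      curtain|
|blackboard   umbrella|
|cup  bread  make  the|
|six    dinosaur    it|
|letter wolf stop     |

Derivation:
Line 1: ['angry', 'one', 'water'] (min_width=15, slack=6)
Line 2: ['rainbow', 'version', 'cat'] (min_width=19, slack=2)
Line 3: ['festival', 'curtain'] (min_width=16, slack=5)
Line 4: ['blackboard', 'umbrella'] (min_width=19, slack=2)
Line 5: ['cup', 'bread', 'make', 'the'] (min_width=18, slack=3)
Line 6: ['six', 'dinosaur', 'it'] (min_width=15, slack=6)
Line 7: ['letter', 'wolf', 'stop'] (min_width=16, slack=5)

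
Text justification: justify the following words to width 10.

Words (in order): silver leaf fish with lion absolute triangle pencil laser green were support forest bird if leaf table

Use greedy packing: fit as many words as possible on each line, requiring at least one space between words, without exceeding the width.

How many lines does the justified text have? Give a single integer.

Line 1: ['silver'] (min_width=6, slack=4)
Line 2: ['leaf', 'fish'] (min_width=9, slack=1)
Line 3: ['with', 'lion'] (min_width=9, slack=1)
Line 4: ['absolute'] (min_width=8, slack=2)
Line 5: ['triangle'] (min_width=8, slack=2)
Line 6: ['pencil'] (min_width=6, slack=4)
Line 7: ['laser'] (min_width=5, slack=5)
Line 8: ['green', 'were'] (min_width=10, slack=0)
Line 9: ['support'] (min_width=7, slack=3)
Line 10: ['forest'] (min_width=6, slack=4)
Line 11: ['bird', 'if'] (min_width=7, slack=3)
Line 12: ['leaf', 'table'] (min_width=10, slack=0)
Total lines: 12

Answer: 12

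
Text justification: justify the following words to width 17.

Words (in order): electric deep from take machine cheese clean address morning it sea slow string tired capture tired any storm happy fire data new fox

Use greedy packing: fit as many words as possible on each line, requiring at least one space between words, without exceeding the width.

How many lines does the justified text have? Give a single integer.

Line 1: ['electric', 'deep'] (min_width=13, slack=4)
Line 2: ['from', 'take', 'machine'] (min_width=17, slack=0)
Line 3: ['cheese', 'clean'] (min_width=12, slack=5)
Line 4: ['address', 'morning'] (min_width=15, slack=2)
Line 5: ['it', 'sea', 'slow'] (min_width=11, slack=6)
Line 6: ['string', 'tired'] (min_width=12, slack=5)
Line 7: ['capture', 'tired', 'any'] (min_width=17, slack=0)
Line 8: ['storm', 'happy', 'fire'] (min_width=16, slack=1)
Line 9: ['data', 'new', 'fox'] (min_width=12, slack=5)
Total lines: 9

Answer: 9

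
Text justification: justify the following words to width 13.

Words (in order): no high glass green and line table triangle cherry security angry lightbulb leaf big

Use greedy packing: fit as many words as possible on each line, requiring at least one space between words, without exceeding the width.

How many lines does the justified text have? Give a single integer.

Line 1: ['no', 'high', 'glass'] (min_width=13, slack=0)
Line 2: ['green', 'and'] (min_width=9, slack=4)
Line 3: ['line', 'table'] (min_width=10, slack=3)
Line 4: ['triangle'] (min_width=8, slack=5)
Line 5: ['cherry'] (min_width=6, slack=7)
Line 6: ['security'] (min_width=8, slack=5)
Line 7: ['angry'] (min_width=5, slack=8)
Line 8: ['lightbulb'] (min_width=9, slack=4)
Line 9: ['leaf', 'big'] (min_width=8, slack=5)
Total lines: 9

Answer: 9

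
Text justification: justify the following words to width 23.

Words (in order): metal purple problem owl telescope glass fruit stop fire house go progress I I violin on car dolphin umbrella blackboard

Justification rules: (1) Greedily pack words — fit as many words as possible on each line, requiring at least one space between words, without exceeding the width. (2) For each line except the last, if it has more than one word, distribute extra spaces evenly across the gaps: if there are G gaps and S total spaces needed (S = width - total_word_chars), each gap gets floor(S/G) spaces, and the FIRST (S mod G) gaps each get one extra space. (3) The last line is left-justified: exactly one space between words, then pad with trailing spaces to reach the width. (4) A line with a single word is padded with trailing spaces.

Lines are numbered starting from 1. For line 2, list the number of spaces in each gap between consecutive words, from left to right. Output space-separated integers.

Line 1: ['metal', 'purple', 'problem'] (min_width=20, slack=3)
Line 2: ['owl', 'telescope', 'glass'] (min_width=19, slack=4)
Line 3: ['fruit', 'stop', 'fire', 'house'] (min_width=21, slack=2)
Line 4: ['go', 'progress', 'I', 'I', 'violin'] (min_width=22, slack=1)
Line 5: ['on', 'car', 'dolphin', 'umbrella'] (min_width=23, slack=0)
Line 6: ['blackboard'] (min_width=10, slack=13)

Answer: 3 3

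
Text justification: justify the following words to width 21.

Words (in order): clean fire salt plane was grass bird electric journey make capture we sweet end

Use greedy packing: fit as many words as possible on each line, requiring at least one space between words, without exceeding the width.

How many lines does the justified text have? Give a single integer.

Answer: 4

Derivation:
Line 1: ['clean', 'fire', 'salt', 'plane'] (min_width=21, slack=0)
Line 2: ['was', 'grass', 'bird'] (min_width=14, slack=7)
Line 3: ['electric', 'journey', 'make'] (min_width=21, slack=0)
Line 4: ['capture', 'we', 'sweet', 'end'] (min_width=20, slack=1)
Total lines: 4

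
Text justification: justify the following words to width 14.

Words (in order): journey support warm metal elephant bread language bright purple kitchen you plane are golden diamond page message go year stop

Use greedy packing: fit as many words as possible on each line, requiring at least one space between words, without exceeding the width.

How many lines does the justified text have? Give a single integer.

Line 1: ['journey'] (min_width=7, slack=7)
Line 2: ['support', 'warm'] (min_width=12, slack=2)
Line 3: ['metal', 'elephant'] (min_width=14, slack=0)
Line 4: ['bread', 'language'] (min_width=14, slack=0)
Line 5: ['bright', 'purple'] (min_width=13, slack=1)
Line 6: ['kitchen', 'you'] (min_width=11, slack=3)
Line 7: ['plane', 'are'] (min_width=9, slack=5)
Line 8: ['golden', 'diamond'] (min_width=14, slack=0)
Line 9: ['page', 'message'] (min_width=12, slack=2)
Line 10: ['go', 'year', 'stop'] (min_width=12, slack=2)
Total lines: 10

Answer: 10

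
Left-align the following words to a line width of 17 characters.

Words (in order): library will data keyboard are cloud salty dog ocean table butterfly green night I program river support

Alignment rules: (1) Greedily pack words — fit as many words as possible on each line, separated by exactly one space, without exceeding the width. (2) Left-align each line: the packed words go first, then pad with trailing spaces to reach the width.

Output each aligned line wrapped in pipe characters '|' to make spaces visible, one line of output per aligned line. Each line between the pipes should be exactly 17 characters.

Line 1: ['library', 'will', 'data'] (min_width=17, slack=0)
Line 2: ['keyboard', 'are'] (min_width=12, slack=5)
Line 3: ['cloud', 'salty', 'dog'] (min_width=15, slack=2)
Line 4: ['ocean', 'table'] (min_width=11, slack=6)
Line 5: ['butterfly', 'green'] (min_width=15, slack=2)
Line 6: ['night', 'I', 'program'] (min_width=15, slack=2)
Line 7: ['river', 'support'] (min_width=13, slack=4)

Answer: |library will data|
|keyboard are     |
|cloud salty dog  |
|ocean table      |
|butterfly green  |
|night I program  |
|river support    |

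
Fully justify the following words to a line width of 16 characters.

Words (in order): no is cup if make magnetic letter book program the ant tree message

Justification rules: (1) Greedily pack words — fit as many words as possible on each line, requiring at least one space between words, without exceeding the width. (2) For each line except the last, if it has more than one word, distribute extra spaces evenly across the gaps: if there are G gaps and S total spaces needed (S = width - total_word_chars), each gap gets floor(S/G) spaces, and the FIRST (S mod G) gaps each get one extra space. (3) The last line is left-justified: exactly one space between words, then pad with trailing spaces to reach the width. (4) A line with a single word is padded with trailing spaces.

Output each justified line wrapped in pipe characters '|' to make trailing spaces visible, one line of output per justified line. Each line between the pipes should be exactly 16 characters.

Answer: |no   is  cup  if|
|make    magnetic|
|letter      book|
|program  the ant|
|tree message    |

Derivation:
Line 1: ['no', 'is', 'cup', 'if'] (min_width=12, slack=4)
Line 2: ['make', 'magnetic'] (min_width=13, slack=3)
Line 3: ['letter', 'book'] (min_width=11, slack=5)
Line 4: ['program', 'the', 'ant'] (min_width=15, slack=1)
Line 5: ['tree', 'message'] (min_width=12, slack=4)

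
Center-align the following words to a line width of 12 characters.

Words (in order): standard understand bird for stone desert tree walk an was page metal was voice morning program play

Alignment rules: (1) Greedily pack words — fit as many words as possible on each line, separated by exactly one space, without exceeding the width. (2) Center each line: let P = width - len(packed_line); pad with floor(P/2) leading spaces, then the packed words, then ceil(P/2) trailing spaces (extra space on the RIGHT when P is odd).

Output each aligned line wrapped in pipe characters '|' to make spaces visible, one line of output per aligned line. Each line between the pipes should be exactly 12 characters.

Answer: |  standard  |
| understand |
|  bird for  |
|stone desert|
|tree walk an|
|  was page  |
| metal was  |
|   voice    |
|  morning   |
|program play|

Derivation:
Line 1: ['standard'] (min_width=8, slack=4)
Line 2: ['understand'] (min_width=10, slack=2)
Line 3: ['bird', 'for'] (min_width=8, slack=4)
Line 4: ['stone', 'desert'] (min_width=12, slack=0)
Line 5: ['tree', 'walk', 'an'] (min_width=12, slack=0)
Line 6: ['was', 'page'] (min_width=8, slack=4)
Line 7: ['metal', 'was'] (min_width=9, slack=3)
Line 8: ['voice'] (min_width=5, slack=7)
Line 9: ['morning'] (min_width=7, slack=5)
Line 10: ['program', 'play'] (min_width=12, slack=0)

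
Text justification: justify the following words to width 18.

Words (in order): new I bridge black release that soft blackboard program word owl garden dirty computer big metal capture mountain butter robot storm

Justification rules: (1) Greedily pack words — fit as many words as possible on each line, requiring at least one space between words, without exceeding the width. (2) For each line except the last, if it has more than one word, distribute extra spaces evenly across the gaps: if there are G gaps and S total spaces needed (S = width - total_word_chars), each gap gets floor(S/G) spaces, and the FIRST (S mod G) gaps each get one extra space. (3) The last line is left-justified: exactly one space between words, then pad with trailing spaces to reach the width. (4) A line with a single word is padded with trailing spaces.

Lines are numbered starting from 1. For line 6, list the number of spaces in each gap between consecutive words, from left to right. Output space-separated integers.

Line 1: ['new', 'I', 'bridge', 'black'] (min_width=18, slack=0)
Line 2: ['release', 'that', 'soft'] (min_width=17, slack=1)
Line 3: ['blackboard', 'program'] (min_width=18, slack=0)
Line 4: ['word', 'owl', 'garden'] (min_width=15, slack=3)
Line 5: ['dirty', 'computer', 'big'] (min_width=18, slack=0)
Line 6: ['metal', 'capture'] (min_width=13, slack=5)
Line 7: ['mountain', 'butter'] (min_width=15, slack=3)
Line 8: ['robot', 'storm'] (min_width=11, slack=7)

Answer: 6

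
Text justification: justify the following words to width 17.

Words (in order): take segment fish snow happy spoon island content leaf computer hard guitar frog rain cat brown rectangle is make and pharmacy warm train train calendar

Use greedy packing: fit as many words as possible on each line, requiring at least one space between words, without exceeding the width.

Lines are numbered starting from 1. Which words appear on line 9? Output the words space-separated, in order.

Line 1: ['take', 'segment', 'fish'] (min_width=17, slack=0)
Line 2: ['snow', 'happy', 'spoon'] (min_width=16, slack=1)
Line 3: ['island', 'content'] (min_width=14, slack=3)
Line 4: ['leaf', 'computer'] (min_width=13, slack=4)
Line 5: ['hard', 'guitar', 'frog'] (min_width=16, slack=1)
Line 6: ['rain', 'cat', 'brown'] (min_width=14, slack=3)
Line 7: ['rectangle', 'is', 'make'] (min_width=17, slack=0)
Line 8: ['and', 'pharmacy', 'warm'] (min_width=17, slack=0)
Line 9: ['train', 'train'] (min_width=11, slack=6)
Line 10: ['calendar'] (min_width=8, slack=9)

Answer: train train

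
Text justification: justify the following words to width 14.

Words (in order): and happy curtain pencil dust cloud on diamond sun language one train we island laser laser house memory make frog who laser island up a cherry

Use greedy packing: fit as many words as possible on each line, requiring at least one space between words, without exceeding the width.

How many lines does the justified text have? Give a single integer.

Answer: 12

Derivation:
Line 1: ['and', 'happy'] (min_width=9, slack=5)
Line 2: ['curtain', 'pencil'] (min_width=14, slack=0)
Line 3: ['dust', 'cloud', 'on'] (min_width=13, slack=1)
Line 4: ['diamond', 'sun'] (min_width=11, slack=3)
Line 5: ['language', 'one'] (min_width=12, slack=2)
Line 6: ['train', 'we'] (min_width=8, slack=6)
Line 7: ['island', 'laser'] (min_width=12, slack=2)
Line 8: ['laser', 'house'] (min_width=11, slack=3)
Line 9: ['memory', 'make'] (min_width=11, slack=3)
Line 10: ['frog', 'who', 'laser'] (min_width=14, slack=0)
Line 11: ['island', 'up', 'a'] (min_width=11, slack=3)
Line 12: ['cherry'] (min_width=6, slack=8)
Total lines: 12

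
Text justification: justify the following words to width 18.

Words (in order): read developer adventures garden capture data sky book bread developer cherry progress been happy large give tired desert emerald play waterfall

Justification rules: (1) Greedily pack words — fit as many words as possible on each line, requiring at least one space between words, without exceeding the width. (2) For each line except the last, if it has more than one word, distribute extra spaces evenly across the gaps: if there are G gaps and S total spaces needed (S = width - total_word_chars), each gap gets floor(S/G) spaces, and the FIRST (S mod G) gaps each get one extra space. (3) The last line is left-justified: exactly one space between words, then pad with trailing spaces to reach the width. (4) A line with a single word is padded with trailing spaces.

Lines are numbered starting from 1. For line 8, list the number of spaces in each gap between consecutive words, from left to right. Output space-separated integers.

Line 1: ['read', 'developer'] (min_width=14, slack=4)
Line 2: ['adventures', 'garden'] (min_width=17, slack=1)
Line 3: ['capture', 'data', 'sky'] (min_width=16, slack=2)
Line 4: ['book', 'bread'] (min_width=10, slack=8)
Line 5: ['developer', 'cherry'] (min_width=16, slack=2)
Line 6: ['progress', 'been'] (min_width=13, slack=5)
Line 7: ['happy', 'large', 'give'] (min_width=16, slack=2)
Line 8: ['tired', 'desert'] (min_width=12, slack=6)
Line 9: ['emerald', 'play'] (min_width=12, slack=6)
Line 10: ['waterfall'] (min_width=9, slack=9)

Answer: 7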